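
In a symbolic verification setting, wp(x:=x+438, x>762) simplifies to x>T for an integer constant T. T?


Formula: wp(x:=E, P) = P[E/x] (substitute E for x in postcondition)
Step 1: Postcondition: x>762
Step 2: Substitute x+438 for x: x+438>762
Step 3: Solve for x: x > 762-438 = 324

324


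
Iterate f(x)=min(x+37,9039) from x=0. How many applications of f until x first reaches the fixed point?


Step 1: x=0, cap=9039, increment=37
Step 2: x grows by 37 each step until capped at 9039; fixed point is x=9039
Step 3: iterations = ceil(9039/37) = 245

245


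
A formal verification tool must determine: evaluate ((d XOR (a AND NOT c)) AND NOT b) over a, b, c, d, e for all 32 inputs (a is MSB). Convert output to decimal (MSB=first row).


Formula: ((d XOR (a AND NOT c)) AND NOT b) over a, b, c, d, e (32 rows)
Evaluate each row (bits = a,b,c,d,e, MSB first):
  row 0 [00000]: ((0 XOR (0 AND NOT 0)) AND NOT 0) -> 0
  row 1 [00001]: ((0 XOR (0 AND NOT 0)) AND NOT 0) -> 0
  row 2 [00010]: ((1 XOR (0 AND NOT 0)) AND NOT 0) -> 1
  row 3 [00011]: ((1 XOR (0 AND NOT 0)) AND NOT 0) -> 1
  row 4 [00100]: ((0 XOR (0 AND NOT 1)) AND NOT 0) -> 0
  row 5 [00101]: ((0 XOR (0 AND NOT 1)) AND NOT 0) -> 0
  row 6 [00110]: ((1 XOR (0 AND NOT 1)) AND NOT 0) -> 1
  row 7 [00111]: ((1 XOR (0 AND NOT 1)) AND NOT 0) -> 1
  row 8 [01000]: ((0 XOR (0 AND NOT 0)) AND NOT 1) -> 0
  row 9 [01001]: ((0 XOR (0 AND NOT 0)) AND NOT 1) -> 0
  row 10 [01010]: ((1 XOR (0 AND NOT 0)) AND NOT 1) -> 0
  row 11 [01011]: ((1 XOR (0 AND NOT 0)) AND NOT 1) -> 0
  row 12 [01100]: ((0 XOR (0 AND NOT 1)) AND NOT 1) -> 0
  row 13 [01101]: ((0 XOR (0 AND NOT 1)) AND NOT 1) -> 0
  row 14 [01110]: ((1 XOR (0 AND NOT 1)) AND NOT 1) -> 0
  row 15 [01111]: ((1 XOR (0 AND NOT 1)) AND NOT 1) -> 0
  row 16 [10000]: ((0 XOR (1 AND NOT 0)) AND NOT 0) -> 1
  row 17 [10001]: ((0 XOR (1 AND NOT 0)) AND NOT 0) -> 1
  row 18 [10010]: ((1 XOR (1 AND NOT 0)) AND NOT 0) -> 0
  row 19 [10011]: ((1 XOR (1 AND NOT 0)) AND NOT 0) -> 0
  row 20 [10100]: ((0 XOR (1 AND NOT 1)) AND NOT 0) -> 0
  row 21 [10101]: ((0 XOR (1 AND NOT 1)) AND NOT 0) -> 0
  row 22 [10110]: ((1 XOR (1 AND NOT 1)) AND NOT 0) -> 1
  row 23 [10111]: ((1 XOR (1 AND NOT 1)) AND NOT 0) -> 1
  row 24 [11000]: ((0 XOR (1 AND NOT 0)) AND NOT 1) -> 0
  row 25 [11001]: ((0 XOR (1 AND NOT 0)) AND NOT 1) -> 0
  row 26 [11010]: ((1 XOR (1 AND NOT 0)) AND NOT 1) -> 0
  row 27 [11011]: ((1 XOR (1 AND NOT 0)) AND NOT 1) -> 0
  row 28 [11100]: ((0 XOR (1 AND NOT 1)) AND NOT 1) -> 0
  row 29 [11101]: ((0 XOR (1 AND NOT 1)) AND NOT 1) -> 0
  row 30 [11110]: ((1 XOR (1 AND NOT 1)) AND NOT 1) -> 0
  row 31 [11111]: ((1 XOR (1 AND NOT 1)) AND NOT 1) -> 0
Full result column, 4 rows per line (a,b,c fixed per line; d,e runs 00..11 left to right):
  rows 0-3 [a,b,c=000]: 0011  = hex 3
  rows 4-7 [a,b,c=001]: 0011  = hex 3
  rows 8-11 [a,b,c=010]: 0000  = hex 0
  rows 12-15 [a,b,c=011]: 0000  = hex 0
  rows 16-19 [a,b,c=100]: 1100  = hex C
  rows 20-23 [a,b,c=101]: 0011  = hex 3
  rows 24-27 [a,b,c=110]: 0000  = hex 0
  rows 28-31 [a,b,c=111]: 0000  = hex 0
Output column (row 0 .. row 31) = 00110011000000001100001100000000
Output column grouped in 4s = 0011 0011 0000 0000 1100 0011 0000 0000 = 0x3300C300
Convert to decimal digit by digit (value = value*16 + digit):
  3 -> 3
  3*16 + 3 = 51
  51*16 + 0 = 816
  816*16 + 0 = 13056
  13056*16 + 12 (C) = 208908
  208908*16 + 3 = 3342531
  3342531*16 + 0 = 53480496
  53480496*16 + 0 = 855687936
Decimal = 855687936

855687936


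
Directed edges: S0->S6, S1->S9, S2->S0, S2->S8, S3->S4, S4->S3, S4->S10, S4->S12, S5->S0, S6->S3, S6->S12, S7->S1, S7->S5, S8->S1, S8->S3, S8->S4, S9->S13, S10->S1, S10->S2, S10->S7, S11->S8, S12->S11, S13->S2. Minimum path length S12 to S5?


BFS layer-by-layer from S12:
  dist 0: {S12}
  dist 1: {S11}
  dist 2: {S8}
  dist 3: {S1, S3, S4}
  dist 4: {S9, S10}
  dist 5: {S2, S7, S13}
  dist 6: {S0, S5}
  -> S5 reached at distance 6
Shortest path length = 6

6


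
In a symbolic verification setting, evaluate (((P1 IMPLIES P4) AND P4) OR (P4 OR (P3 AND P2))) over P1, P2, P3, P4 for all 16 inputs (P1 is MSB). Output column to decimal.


Formula: (((P1 IMPLIES P4) AND P4) OR (P4 OR (P3 AND P2))) over P1, P2, P3, P4 (16 rows)
Evaluate each row (bits = P1,P2,P3,P4, MSB first):
  row 0 [0000]: (((0 IMPLIES 0) AND 0) OR (0 OR (0 AND 0))) -> 0
  row 1 [0001]: (((0 IMPLIES 1) AND 1) OR (1 OR (0 AND 0))) -> 1
  row 2 [0010]: (((0 IMPLIES 0) AND 0) OR (0 OR (1 AND 0))) -> 0
  row 3 [0011]: (((0 IMPLIES 1) AND 1) OR (1 OR (1 AND 0))) -> 1
  row 4 [0100]: (((0 IMPLIES 0) AND 0) OR (0 OR (0 AND 1))) -> 0
  row 5 [0101]: (((0 IMPLIES 1) AND 1) OR (1 OR (0 AND 1))) -> 1
  row 6 [0110]: (((0 IMPLIES 0) AND 0) OR (0 OR (1 AND 1))) -> 1
  row 7 [0111]: (((0 IMPLIES 1) AND 1) OR (1 OR (1 AND 1))) -> 1
  row 8 [1000]: (((1 IMPLIES 0) AND 0) OR (0 OR (0 AND 0))) -> 0
  row 9 [1001]: (((1 IMPLIES 1) AND 1) OR (1 OR (0 AND 0))) -> 1
  row 10 [1010]: (((1 IMPLIES 0) AND 0) OR (0 OR (1 AND 0))) -> 0
  row 11 [1011]: (((1 IMPLIES 1) AND 1) OR (1 OR (1 AND 0))) -> 1
  row 12 [1100]: (((1 IMPLIES 0) AND 0) OR (0 OR (0 AND 1))) -> 0
  row 13 [1101]: (((1 IMPLIES 1) AND 1) OR (1 OR (0 AND 1))) -> 1
  row 14 [1110]: (((1 IMPLIES 0) AND 0) OR (0 OR (1 AND 1))) -> 1
  row 15 [1111]: (((1 IMPLIES 1) AND 1) OR (1 OR (1 AND 1))) -> 1
Full result column, 4 rows per line (P1,P2 fixed per line; P3,P4 runs 00..11 left to right):
  rows 0-3 [P1,P2=00]: 0101  = hex 5
  rows 4-7 [P1,P2=01]: 0111  = hex 7
  rows 8-11 [P1,P2=10]: 0101  = hex 5
  rows 12-15 [P1,P2=11]: 0111  = hex 7
Output column (row 0 .. row 15) = 0101011101010111
Output column grouped in 4s = 0101 0111 0101 0111 = 0x5757
Convert to decimal digit by digit (value = value*16 + digit):
  5 -> 5
  5*16 + 7 = 87
  87*16 + 5 = 1397
  1397*16 + 7 = 22359
Decimal = 22359

22359


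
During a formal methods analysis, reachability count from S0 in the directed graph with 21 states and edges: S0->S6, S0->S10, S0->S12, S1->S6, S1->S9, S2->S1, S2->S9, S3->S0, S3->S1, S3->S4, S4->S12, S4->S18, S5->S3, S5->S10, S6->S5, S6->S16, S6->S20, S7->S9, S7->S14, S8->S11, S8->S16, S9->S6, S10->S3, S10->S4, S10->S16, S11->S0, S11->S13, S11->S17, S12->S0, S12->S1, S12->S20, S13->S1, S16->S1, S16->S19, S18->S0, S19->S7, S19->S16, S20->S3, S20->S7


BFS from S0:
  layer 0: {S0}
  layer 1: {S6, S10, S12}
  layer 2: {S1, S3, S4, S5, S16, S20}
  layer 3: {S7, S9, S18, S19}
  layer 4: {S14}
Reachable set: {S0, S1, S3, S4, S5, S6, S7, S9, S10, S12, S14, S16, S18, S19, S20}
Count = 15

15


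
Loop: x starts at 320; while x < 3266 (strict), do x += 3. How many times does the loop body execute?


Step 1: x goes from 320 toward 3266 by 3; the body runs while x<3266, so iterations = ceil((bound-start)/step)
Step 2: Distance=2946
Step 3: ceil(2946/3)=982

982


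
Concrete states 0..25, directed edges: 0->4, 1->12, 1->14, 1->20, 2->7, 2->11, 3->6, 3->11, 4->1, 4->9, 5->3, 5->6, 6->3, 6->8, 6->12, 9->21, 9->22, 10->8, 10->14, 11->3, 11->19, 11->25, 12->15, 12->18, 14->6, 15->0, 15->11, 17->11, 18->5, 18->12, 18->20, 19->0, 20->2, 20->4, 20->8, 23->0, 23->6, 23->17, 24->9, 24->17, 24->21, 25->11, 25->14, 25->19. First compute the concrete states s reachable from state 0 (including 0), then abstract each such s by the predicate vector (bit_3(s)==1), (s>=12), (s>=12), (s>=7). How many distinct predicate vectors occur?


BFS from 0:
Concrete reachable: {0, 1, 2, 3, 4, 5, 6, 7, 8, 9, 11, 12, 14, 15, 18, 19, 20, 21, 22, 25}
Abstract via predicates (bit_3(s)==1), (s>=12), (s>=12), (s>=7):
  (0,0,0,0) <- {0, 1, 2, 3, 4, 5, 6}
  (0,0,0,1) <- {7}
  (0,1,1,1) <- {18, 19, 20, 21, 22}
  (1,0,0,1) <- {8, 9, 11}
  (1,1,1,1) <- {12, 14, 15, 25}
Distinct abstract states = 5

5


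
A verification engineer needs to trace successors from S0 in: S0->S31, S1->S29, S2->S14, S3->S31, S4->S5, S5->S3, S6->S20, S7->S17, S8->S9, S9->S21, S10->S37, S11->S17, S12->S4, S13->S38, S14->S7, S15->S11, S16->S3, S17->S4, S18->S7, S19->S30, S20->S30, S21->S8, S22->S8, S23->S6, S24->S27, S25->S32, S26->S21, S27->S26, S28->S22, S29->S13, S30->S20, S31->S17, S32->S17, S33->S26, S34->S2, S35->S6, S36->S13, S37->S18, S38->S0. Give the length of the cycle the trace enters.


Trace from S0 until a state repeats:
  S0 -> S31 -> S17 -> S4 -> S5 -> S3 -> S31
S31 first seen at step 1, revisited at step 6.
Cycle length = 6 - 1 = 5

5


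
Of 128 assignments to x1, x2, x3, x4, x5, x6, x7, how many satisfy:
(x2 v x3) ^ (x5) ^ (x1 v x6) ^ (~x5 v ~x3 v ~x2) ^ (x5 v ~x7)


CNF with 5 clauses over 7 vars (128 assignments).
An assignment satisfies CNF iff every clause has >=1 true literal.
Check each row (bits = x1,x2,x3,x4,x5,x6,x7; clause T/F shown):
  row 0 [0000000]: clauses=FFFTT -> 0
  row 1 [0000001]: clauses=FFFTF -> 0
  row 2 [0000010]: clauses=FFTTT -> 0
  row 3 [0000011]: clauses=FFTTF -> 0
  row 4 [0000100]: clauses=FTFTT -> 0
  (every remaining row is evaluated the same way; all 128 results are listed next)
Full result column, 8 rows per line (x1,x2,x3,x4 fixed per line; x5,x6,x7 runs 000..111 left to right):
  rows 0-7 [x1,x2,x3,x4=0000]: 00000000  (ones: 0)
  rows 8-15 [x1,x2,x3,x4=0001]: 00000000  (ones: 0)
  rows 16-23 [x1,x2,x3,x4=0010]: 00000011  (ones: 2)
  rows 24-31 [x1,x2,x3,x4=0011]: 00000011  (ones: 2)
  rows 32-39 [x1,x2,x3,x4=0100]: 00000011  (ones: 2)
  rows 40-47 [x1,x2,x3,x4=0101]: 00000011  (ones: 2)
  rows 48-55 [x1,x2,x3,x4=0110]: 00000000  (ones: 0)
  rows 56-63 [x1,x2,x3,x4=0111]: 00000000  (ones: 0)
  rows 64-71 [x1,x2,x3,x4=1000]: 00000000  (ones: 0)
  rows 72-79 [x1,x2,x3,x4=1001]: 00000000  (ones: 0)
  rows 80-87 [x1,x2,x3,x4=1010]: 00001111  (ones: 4)
  rows 88-95 [x1,x2,x3,x4=1011]: 00001111  (ones: 4)
  rows 96-103 [x1,x2,x3,x4=1100]: 00001111  (ones: 4)
  rows 104-111 [x1,x2,x3,x4=1101]: 00001111  (ones: 4)
  rows 112-119 [x1,x2,x3,x4=1110]: 00000000  (ones: 0)
  rows 120-127 [x1,x2,x3,x4=1111]: 00000000  (ones: 0)
Satisfying assignments = 0+0+2+2+2+2+0+0+0+0+4+4+4+4+0+0 = 24

24


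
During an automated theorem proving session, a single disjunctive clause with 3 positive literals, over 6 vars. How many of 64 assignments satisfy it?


Step 1: Total=2^6=64
Step 2: Unsat when all 3 false: 2^3=8
Step 3: Sat=64-8=56

56


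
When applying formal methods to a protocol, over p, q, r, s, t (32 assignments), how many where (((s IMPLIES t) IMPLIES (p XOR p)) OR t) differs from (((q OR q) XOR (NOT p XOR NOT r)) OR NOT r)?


F1 = (((s IMPLIES t) IMPLIES (p XOR p)) OR t)
F2 = (((q OR q) XOR (NOT p XOR NOT r)) OR NOT r)
Evaluate both on each of 32 rows (bits = p,q,r,s,t):
  row 0 [00000]: F1=0 F2=1 (differ) -> 1
  row 1 [00001]: F1=1 F2=1 -> 0
  row 2 [00010]: F1=1 F2=1 -> 0
  row 3 [00011]: F1=1 F2=1 -> 0
  row 4 [00100]: F1=0 F2=1 (differ) -> 1
  row 5 [00101]: F1=1 F2=1 -> 0
  row 6 [00110]: F1=1 F2=1 -> 0
  row 7 [00111]: F1=1 F2=1 -> 0
  row 8 [01000]: F1=0 F2=1 (differ) -> 1
  row 9 [01001]: F1=1 F2=1 -> 0
  row 10 [01010]: F1=1 F2=1 -> 0
  row 11 [01011]: F1=1 F2=1 -> 0
  row 12 [01100]: F1=0 F2=0 -> 0
  row 13 [01101]: F1=1 F2=0 (differ) -> 1
  row 14 [01110]: F1=1 F2=0 (differ) -> 1
  row 15 [01111]: F1=1 F2=0 (differ) -> 1
  row 16 [10000]: F1=0 F2=1 (differ) -> 1
  row 17 [10001]: F1=1 F2=1 -> 0
  row 18 [10010]: F1=1 F2=1 -> 0
  row 19 [10011]: F1=1 F2=1 -> 0
  row 20 [10100]: F1=0 F2=0 -> 0
  row 21 [10101]: F1=1 F2=0 (differ) -> 1
  row 22 [10110]: F1=1 F2=0 (differ) -> 1
  row 23 [10111]: F1=1 F2=0 (differ) -> 1
  row 24 [11000]: F1=0 F2=1 (differ) -> 1
  row 25 [11001]: F1=1 F2=1 -> 0
  row 26 [11010]: F1=1 F2=1 -> 0
  row 27 [11011]: F1=1 F2=1 -> 0
  row 28 [11100]: F1=0 F2=1 (differ) -> 1
  row 29 [11101]: F1=1 F2=1 -> 0
  row 30 [11110]: F1=1 F2=1 -> 0
  row 31 [11111]: F1=1 F2=1 -> 0
Full result column, 8 rows per line (p,q fixed per line; r,s,t runs 000..111 left to right):
  rows 0-7 [p,q=00]: 10001000  (ones: 2)
  rows 8-15 [p,q=01]: 10000111  (ones: 4)
  rows 16-23 [p,q=10]: 10000111  (ones: 4)
  rows 24-31 [p,q=11]: 10001000  (ones: 2)
Disagreements = 2+4+4+2 = 12

12


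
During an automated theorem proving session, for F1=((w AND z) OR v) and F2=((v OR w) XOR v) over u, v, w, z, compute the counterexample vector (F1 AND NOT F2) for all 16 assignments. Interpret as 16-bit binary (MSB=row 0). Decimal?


F1 = ((w AND z) OR v)
F2 = ((v OR w) XOR v)
Counterexample to F1=>F2 is where F1=1 and F2=0.
Evaluate each row (bits = u,v,w,z, MSB first):
  row 0 [0000]: F1=0 F2=0 -> F1&~F2 -> 0
  row 1 [0001]: F1=0 F2=0 -> F1&~F2 -> 0
  row 2 [0010]: F1=0 F2=1 -> F1&~F2 -> 0
  row 3 [0011]: F1=1 F2=1 -> F1&~F2 -> 0
  row 4 [0100]: F1=1 F2=0 -> F1&~F2 -> 1
  row 5 [0101]: F1=1 F2=0 -> F1&~F2 -> 1
  row 6 [0110]: F1=1 F2=0 -> F1&~F2 -> 1
  row 7 [0111]: F1=1 F2=0 -> F1&~F2 -> 1
  row 8 [1000]: F1=0 F2=0 -> F1&~F2 -> 0
  row 9 [1001]: F1=0 F2=0 -> F1&~F2 -> 0
  row 10 [1010]: F1=0 F2=1 -> F1&~F2 -> 0
  row 11 [1011]: F1=1 F2=1 -> F1&~F2 -> 0
  row 12 [1100]: F1=1 F2=0 -> F1&~F2 -> 1
  row 13 [1101]: F1=1 F2=0 -> F1&~F2 -> 1
  row 14 [1110]: F1=1 F2=0 -> F1&~F2 -> 1
  row 15 [1111]: F1=1 F2=0 -> F1&~F2 -> 1
Full result column, 4 rows per line (u,v fixed per line; w,z runs 00..11 left to right):
  rows 0-3 [u,v=00]: 0000  = hex 0
  rows 4-7 [u,v=01]: 1111  = hex F
  rows 8-11 [u,v=10]: 0000  = hex 0
  rows 12-15 [u,v=11]: 1111  = hex F
Counterexample vector (row 0 .. row 15) = 0000111100001111
Output column grouped in 4s = 0000 1111 0000 1111 = 0x0F0F
Convert to decimal digit by digit (value = value*16 + digit):
  0 -> 0
  0*16 + 15 (F) = 15
  15*16 + 0 = 240
  240*16 + 15 (F) = 3855
Decimal = 3855

3855


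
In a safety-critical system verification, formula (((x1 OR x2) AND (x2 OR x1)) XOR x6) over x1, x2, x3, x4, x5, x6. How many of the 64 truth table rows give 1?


Formula: (((x1 OR x2) AND (x2 OR x1)) XOR x6) over 6 vars (64 rows)
Evaluate each row (x1, x2, x3, x4, x5, x6 as bits, MSB first):
  row 0 [000000]: (((0 OR 0) AND (0 OR 0)) XOR 0) -> 0
  row 1 [000001]: (((0 OR 0) AND (0 OR 0)) XOR 1) -> 1
  row 2 [000010]: (((0 OR 0) AND (0 OR 0)) XOR 0) -> 0
  row 3 [000011]: (((0 OR 0) AND (0 OR 0)) XOR 1) -> 1
  row 4 [000100]: (((0 OR 0) AND (0 OR 0)) XOR 0) -> 0
  (every remaining row is evaluated the same way; all 64 results are listed next)
Full result column, 8 rows per line (x1,x2,x3 fixed per line; x4,x5,x6 runs 000..111 left to right):
  rows 0-7 [x1,x2,x3=000]: 01010101  (ones: 4)
  rows 8-15 [x1,x2,x3=001]: 01010101  (ones: 4)
  rows 16-23 [x1,x2,x3=010]: 10101010  (ones: 4)
  rows 24-31 [x1,x2,x3=011]: 10101010  (ones: 4)
  rows 32-39 [x1,x2,x3=100]: 10101010  (ones: 4)
  rows 40-47 [x1,x2,x3=101]: 10101010  (ones: 4)
  rows 48-55 [x1,x2,x3=110]: 10101010  (ones: 4)
  rows 56-63 [x1,x2,x3=111]: 10101010  (ones: 4)
Count of 1-rows = 4+4+4+4+4+4+4+4 = 32

32


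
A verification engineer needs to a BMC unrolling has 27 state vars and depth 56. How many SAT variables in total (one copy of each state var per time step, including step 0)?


BMC unrolls to depth k, creating one copy of each state var for steps 0..k.
Step count = 56 + 1 = 57 (steps 0 through 56)
Vars per step = 27
Total = 27 * 57 = 1539

1539


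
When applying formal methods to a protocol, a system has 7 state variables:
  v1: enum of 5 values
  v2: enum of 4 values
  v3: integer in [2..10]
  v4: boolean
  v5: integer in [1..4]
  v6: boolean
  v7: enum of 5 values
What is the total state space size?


State space = product of domain sizes of all variables.
Domain sizes:
  v1 (enum of 5 values): 5
  v2 (enum of 4 values): 4
  v3 (integer in [2..10]): 9
  v4 (boolean): 2
  v5 (integer in [1..4]): 4
  v6 (boolean): 2
  v7 (enum of 5 values): 5
Product = 5 * 4 * 9 * 2 * 4 * 2 * 5 = 14400

14400


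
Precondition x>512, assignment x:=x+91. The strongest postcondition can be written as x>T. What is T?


Formula: sp(P, x:=E) = exists old_x. (x = E[old_x/x]) AND P[old_x/x] (old_x is the value of x before the assignment; eliminate old_x by solving x = E[old_x/x] for old_x)
Step 1: Precondition P: x>512, i.e. old_x > 512
Step 2: Assignment gives x = old_x + 91, so old_x = x - 91
Step 3: Substitute into P: x - 91 > 512
Step 4: Simplify: x > 512+91 = 603

603


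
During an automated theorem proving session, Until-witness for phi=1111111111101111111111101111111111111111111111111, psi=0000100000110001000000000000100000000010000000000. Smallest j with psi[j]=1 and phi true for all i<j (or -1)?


(phi U psi) at 0: need smallest j with psi[j]=1 and phi[i]=1 for all i in [0,j).
Scan from step 0:
  step 0: phi=1, psi=0 -> continue
  step 1: phi=1, psi=0 -> continue
  step 2: phi=1, psi=0 -> continue
  step 3: phi=1, psi=0 -> continue
  step 4: psi=1 and phi held for [0,4) -> witness found
Witness step = 4

4


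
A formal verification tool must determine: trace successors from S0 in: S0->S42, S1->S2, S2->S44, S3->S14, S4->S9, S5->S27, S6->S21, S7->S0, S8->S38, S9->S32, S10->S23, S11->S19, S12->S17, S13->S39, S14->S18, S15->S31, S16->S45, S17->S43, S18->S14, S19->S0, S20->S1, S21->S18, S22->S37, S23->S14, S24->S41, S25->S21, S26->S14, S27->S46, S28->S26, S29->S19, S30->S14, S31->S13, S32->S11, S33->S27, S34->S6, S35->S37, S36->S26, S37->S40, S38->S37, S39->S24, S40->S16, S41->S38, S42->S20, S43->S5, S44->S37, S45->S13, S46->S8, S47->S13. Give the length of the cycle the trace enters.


Trace from S0 until a state repeats:
  S0 -> S42 -> S20 -> S1 -> S2 -> S44 -> S37 -> S40 -> S16 -> S45 -> S13 -> S39 -> S24 -> S41 -> S38 -> S37
S37 first seen at step 6, revisited at step 15.
Cycle length = 15 - 6 = 9

9


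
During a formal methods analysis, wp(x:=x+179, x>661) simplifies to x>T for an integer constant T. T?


Formula: wp(x:=E, P) = P[E/x] (substitute E for x in postcondition)
Step 1: Postcondition: x>661
Step 2: Substitute x+179 for x: x+179>661
Step 3: Solve for x: x > 661-179 = 482

482


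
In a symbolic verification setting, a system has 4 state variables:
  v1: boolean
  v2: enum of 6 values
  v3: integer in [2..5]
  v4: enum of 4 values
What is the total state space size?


State space = product of domain sizes of all variables.
Domain sizes:
  v1 (boolean): 2
  v2 (enum of 6 values): 6
  v3 (integer in [2..5]): 4
  v4 (enum of 4 values): 4
Product = 2 * 6 * 4 * 4 = 192

192


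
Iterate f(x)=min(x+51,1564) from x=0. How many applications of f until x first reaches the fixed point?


Step 1: x=0, cap=1564, increment=51
Step 2: x grows by 51 each step until capped at 1564; fixed point is x=1564
Step 3: iterations = ceil(1564/51) = 31

31


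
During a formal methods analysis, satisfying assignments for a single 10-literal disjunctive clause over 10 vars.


Step 1: Total=2^10=1024
Step 2: Unsat when all 10 false: 2^0=1
Step 3: Sat=1024-1=1023

1023


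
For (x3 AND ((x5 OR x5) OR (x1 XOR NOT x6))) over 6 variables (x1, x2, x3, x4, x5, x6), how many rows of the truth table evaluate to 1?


Formula: (x3 AND ((x5 OR x5) OR (x1 XOR NOT x6))) over 6 vars (64 rows)
Evaluate each row (x1, x2, x3, x4, x5, x6 as bits, MSB first):
  row 0 [000000]: (0 AND ((0 OR 0) OR (0 XOR NOT 0))) -> 0
  row 1 [000001]: (0 AND ((0 OR 0) OR (0 XOR NOT 1))) -> 0
  row 2 [000010]: (0 AND ((1 OR 1) OR (0 XOR NOT 0))) -> 0
  row 3 [000011]: (0 AND ((1 OR 1) OR (0 XOR NOT 1))) -> 0
  row 4 [000100]: (0 AND ((0 OR 0) OR (0 XOR NOT 0))) -> 0
  (every remaining row is evaluated the same way; all 64 results are listed next)
Full result column, 8 rows per line (x1,x2,x3 fixed per line; x4,x5,x6 runs 000..111 left to right):
  rows 0-7 [x1,x2,x3=000]: 00000000  (ones: 0)
  rows 8-15 [x1,x2,x3=001]: 10111011  (ones: 6)
  rows 16-23 [x1,x2,x3=010]: 00000000  (ones: 0)
  rows 24-31 [x1,x2,x3=011]: 10111011  (ones: 6)
  rows 32-39 [x1,x2,x3=100]: 00000000  (ones: 0)
  rows 40-47 [x1,x2,x3=101]: 01110111  (ones: 6)
  rows 48-55 [x1,x2,x3=110]: 00000000  (ones: 0)
  rows 56-63 [x1,x2,x3=111]: 01110111  (ones: 6)
Count of 1-rows = 0+6+0+6+0+6+0+6 = 24

24


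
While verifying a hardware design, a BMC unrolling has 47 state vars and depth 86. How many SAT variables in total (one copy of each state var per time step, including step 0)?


BMC unrolls to depth k, creating one copy of each state var for steps 0..k.
Step count = 86 + 1 = 87 (steps 0 through 86)
Vars per step = 47
Total = 47 * 87 = 4089

4089


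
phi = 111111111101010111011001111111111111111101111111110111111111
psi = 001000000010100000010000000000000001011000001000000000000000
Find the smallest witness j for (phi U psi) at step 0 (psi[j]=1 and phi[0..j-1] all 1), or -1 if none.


(phi U psi) at 0: need smallest j with psi[j]=1 and phi[i]=1 for all i in [0,j).
Scan from step 0:
  step 0: phi=1, psi=0 -> continue
  step 1: phi=1, psi=0 -> continue
  step 2: psi=1 and phi held for [0,2) -> witness found
Witness step = 2

2


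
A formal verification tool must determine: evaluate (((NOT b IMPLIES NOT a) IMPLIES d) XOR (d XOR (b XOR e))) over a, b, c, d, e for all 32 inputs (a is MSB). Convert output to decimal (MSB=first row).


Formula: (((NOT b IMPLIES NOT a) IMPLIES d) XOR (d XOR (b XOR e))) over a, b, c, d, e (32 rows)
Evaluate each row (bits = a,b,c,d,e, MSB first):
  row 0 [00000]: (((NOT 0 IMPLIES NOT 0) IMPLIES 0) XOR (0 XOR (0 XOR 0))) -> 0
  row 1 [00001]: (((NOT 0 IMPLIES NOT 0) IMPLIES 0) XOR (0 XOR (0 XOR 1))) -> 1
  row 2 [00010]: (((NOT 0 IMPLIES NOT 0) IMPLIES 1) XOR (1 XOR (0 XOR 0))) -> 0
  row 3 [00011]: (((NOT 0 IMPLIES NOT 0) IMPLIES 1) XOR (1 XOR (0 XOR 1))) -> 1
  row 4 [00100]: (((NOT 0 IMPLIES NOT 0) IMPLIES 0) XOR (0 XOR (0 XOR 0))) -> 0
  row 5 [00101]: (((NOT 0 IMPLIES NOT 0) IMPLIES 0) XOR (0 XOR (0 XOR 1))) -> 1
  row 6 [00110]: (((NOT 0 IMPLIES NOT 0) IMPLIES 1) XOR (1 XOR (0 XOR 0))) -> 0
  row 7 [00111]: (((NOT 0 IMPLIES NOT 0) IMPLIES 1) XOR (1 XOR (0 XOR 1))) -> 1
  row 8 [01000]: (((NOT 1 IMPLIES NOT 0) IMPLIES 0) XOR (0 XOR (1 XOR 0))) -> 1
  row 9 [01001]: (((NOT 1 IMPLIES NOT 0) IMPLIES 0) XOR (0 XOR (1 XOR 1))) -> 0
  row 10 [01010]: (((NOT 1 IMPLIES NOT 0) IMPLIES 1) XOR (1 XOR (1 XOR 0))) -> 1
  row 11 [01011]: (((NOT 1 IMPLIES NOT 0) IMPLIES 1) XOR (1 XOR (1 XOR 1))) -> 0
  row 12 [01100]: (((NOT 1 IMPLIES NOT 0) IMPLIES 0) XOR (0 XOR (1 XOR 0))) -> 1
  row 13 [01101]: (((NOT 1 IMPLIES NOT 0) IMPLIES 0) XOR (0 XOR (1 XOR 1))) -> 0
  row 14 [01110]: (((NOT 1 IMPLIES NOT 0) IMPLIES 1) XOR (1 XOR (1 XOR 0))) -> 1
  row 15 [01111]: (((NOT 1 IMPLIES NOT 0) IMPLIES 1) XOR (1 XOR (1 XOR 1))) -> 0
  row 16 [10000]: (((NOT 0 IMPLIES NOT 1) IMPLIES 0) XOR (0 XOR (0 XOR 0))) -> 1
  row 17 [10001]: (((NOT 0 IMPLIES NOT 1) IMPLIES 0) XOR (0 XOR (0 XOR 1))) -> 0
  row 18 [10010]: (((NOT 0 IMPLIES NOT 1) IMPLIES 1) XOR (1 XOR (0 XOR 0))) -> 0
  row 19 [10011]: (((NOT 0 IMPLIES NOT 1) IMPLIES 1) XOR (1 XOR (0 XOR 1))) -> 1
  row 20 [10100]: (((NOT 0 IMPLIES NOT 1) IMPLIES 0) XOR (0 XOR (0 XOR 0))) -> 1
  row 21 [10101]: (((NOT 0 IMPLIES NOT 1) IMPLIES 0) XOR (0 XOR (0 XOR 1))) -> 0
  row 22 [10110]: (((NOT 0 IMPLIES NOT 1) IMPLIES 1) XOR (1 XOR (0 XOR 0))) -> 0
  row 23 [10111]: (((NOT 0 IMPLIES NOT 1) IMPLIES 1) XOR (1 XOR (0 XOR 1))) -> 1
  row 24 [11000]: (((NOT 1 IMPLIES NOT 1) IMPLIES 0) XOR (0 XOR (1 XOR 0))) -> 1
  row 25 [11001]: (((NOT 1 IMPLIES NOT 1) IMPLIES 0) XOR (0 XOR (1 XOR 1))) -> 0
  row 26 [11010]: (((NOT 1 IMPLIES NOT 1) IMPLIES 1) XOR (1 XOR (1 XOR 0))) -> 1
  row 27 [11011]: (((NOT 1 IMPLIES NOT 1) IMPLIES 1) XOR (1 XOR (1 XOR 1))) -> 0
  row 28 [11100]: (((NOT 1 IMPLIES NOT 1) IMPLIES 0) XOR (0 XOR (1 XOR 0))) -> 1
  row 29 [11101]: (((NOT 1 IMPLIES NOT 1) IMPLIES 0) XOR (0 XOR (1 XOR 1))) -> 0
  row 30 [11110]: (((NOT 1 IMPLIES NOT 1) IMPLIES 1) XOR (1 XOR (1 XOR 0))) -> 1
  row 31 [11111]: (((NOT 1 IMPLIES NOT 1) IMPLIES 1) XOR (1 XOR (1 XOR 1))) -> 0
Full result column, 4 rows per line (a,b,c fixed per line; d,e runs 00..11 left to right):
  rows 0-3 [a,b,c=000]: 0101  = hex 5
  rows 4-7 [a,b,c=001]: 0101  = hex 5
  rows 8-11 [a,b,c=010]: 1010  = hex A
  rows 12-15 [a,b,c=011]: 1010  = hex A
  rows 16-19 [a,b,c=100]: 1001  = hex 9
  rows 20-23 [a,b,c=101]: 1001  = hex 9
  rows 24-27 [a,b,c=110]: 1010  = hex A
  rows 28-31 [a,b,c=111]: 1010  = hex A
Output column (row 0 .. row 31) = 01010101101010101001100110101010
Output column grouped in 4s = 0101 0101 1010 1010 1001 1001 1010 1010 = 0x55AA99AA
Convert to decimal digit by digit (value = value*16 + digit):
  5 -> 5
  5*16 + 5 = 85
  85*16 + 10 (A) = 1370
  1370*16 + 10 (A) = 21930
  21930*16 + 9 = 350889
  350889*16 + 9 = 5614233
  5614233*16 + 10 (A) = 89827738
  89827738*16 + 10 (A) = 1437243818
Decimal = 1437243818

1437243818


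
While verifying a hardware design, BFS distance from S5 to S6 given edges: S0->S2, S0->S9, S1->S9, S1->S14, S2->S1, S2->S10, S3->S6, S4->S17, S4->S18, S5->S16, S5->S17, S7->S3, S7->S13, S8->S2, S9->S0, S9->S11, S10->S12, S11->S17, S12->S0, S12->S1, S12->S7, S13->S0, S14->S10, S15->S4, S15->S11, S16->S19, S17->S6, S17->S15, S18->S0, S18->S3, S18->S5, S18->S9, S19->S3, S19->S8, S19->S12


BFS layer-by-layer from S5:
  dist 0: {S5}
  dist 1: {S16, S17}
  dist 2: {S6, S15, S19}
  -> S6 reached at distance 2
Shortest path length = 2

2


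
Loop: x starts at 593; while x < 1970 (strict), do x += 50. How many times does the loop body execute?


Step 1: x goes from 593 toward 1970 by 50; the body runs while x<1970, so iterations = ceil((bound-start)/step)
Step 2: Distance=1377
Step 3: ceil(1377/50)=28

28


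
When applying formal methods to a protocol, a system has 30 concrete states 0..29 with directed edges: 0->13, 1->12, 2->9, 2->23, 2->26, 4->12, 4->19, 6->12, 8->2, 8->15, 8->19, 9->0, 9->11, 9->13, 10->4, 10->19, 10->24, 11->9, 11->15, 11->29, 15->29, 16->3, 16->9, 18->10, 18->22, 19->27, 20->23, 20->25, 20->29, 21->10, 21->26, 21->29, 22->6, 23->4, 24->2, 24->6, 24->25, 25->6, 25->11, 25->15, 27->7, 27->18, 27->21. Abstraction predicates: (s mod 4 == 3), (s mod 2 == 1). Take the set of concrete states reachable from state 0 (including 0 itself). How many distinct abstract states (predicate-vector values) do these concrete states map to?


BFS from 0:
Concrete reachable: {0, 13}
Abstract via predicates (s mod 4 == 3), (s mod 2 == 1):
  (0,0) <- {0}
  (0,1) <- {13}
Distinct abstract states = 2

2


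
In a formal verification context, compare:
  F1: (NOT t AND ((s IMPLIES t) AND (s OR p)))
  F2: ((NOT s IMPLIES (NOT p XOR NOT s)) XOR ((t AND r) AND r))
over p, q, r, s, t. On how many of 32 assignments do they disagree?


F1 = (NOT t AND ((s IMPLIES t) AND (s OR p)))
F2 = ((NOT s IMPLIES (NOT p XOR NOT s)) XOR ((t AND r) AND r))
Evaluate both on each of 32 rows (bits = p,q,r,s,t):
  row 0 [00000]: F1=0 F2=0 -> 0
  row 1 [00001]: F1=0 F2=0 -> 0
  row 2 [00010]: F1=0 F2=1 (differ) -> 1
  row 3 [00011]: F1=0 F2=1 (differ) -> 1
  row 4 [00100]: F1=0 F2=0 -> 0
  row 5 [00101]: F1=0 F2=1 (differ) -> 1
  row 6 [00110]: F1=0 F2=1 (differ) -> 1
  row 7 [00111]: F1=0 F2=0 -> 0
  row 8 [01000]: F1=0 F2=0 -> 0
  row 9 [01001]: F1=0 F2=0 -> 0
  row 10 [01010]: F1=0 F2=1 (differ) -> 1
  row 11 [01011]: F1=0 F2=1 (differ) -> 1
  row 12 [01100]: F1=0 F2=0 -> 0
  row 13 [01101]: F1=0 F2=1 (differ) -> 1
  row 14 [01110]: F1=0 F2=1 (differ) -> 1
  row 15 [01111]: F1=0 F2=0 -> 0
  row 16 [10000]: F1=1 F2=1 -> 0
  row 17 [10001]: F1=0 F2=1 (differ) -> 1
  row 18 [10010]: F1=0 F2=1 (differ) -> 1
  row 19 [10011]: F1=0 F2=1 (differ) -> 1
  row 20 [10100]: F1=1 F2=1 -> 0
  row 21 [10101]: F1=0 F2=0 -> 0
  row 22 [10110]: F1=0 F2=1 (differ) -> 1
  row 23 [10111]: F1=0 F2=0 -> 0
  row 24 [11000]: F1=1 F2=1 -> 0
  row 25 [11001]: F1=0 F2=1 (differ) -> 1
  row 26 [11010]: F1=0 F2=1 (differ) -> 1
  row 27 [11011]: F1=0 F2=1 (differ) -> 1
  row 28 [11100]: F1=1 F2=1 -> 0
  row 29 [11101]: F1=0 F2=0 -> 0
  row 30 [11110]: F1=0 F2=1 (differ) -> 1
  row 31 [11111]: F1=0 F2=0 -> 0
Full result column, 8 rows per line (p,q fixed per line; r,s,t runs 000..111 left to right):
  rows 0-7 [p,q=00]: 00110110  (ones: 4)
  rows 8-15 [p,q=01]: 00110110  (ones: 4)
  rows 16-23 [p,q=10]: 01110010  (ones: 4)
  rows 24-31 [p,q=11]: 01110010  (ones: 4)
Disagreements = 4+4+4+4 = 16

16


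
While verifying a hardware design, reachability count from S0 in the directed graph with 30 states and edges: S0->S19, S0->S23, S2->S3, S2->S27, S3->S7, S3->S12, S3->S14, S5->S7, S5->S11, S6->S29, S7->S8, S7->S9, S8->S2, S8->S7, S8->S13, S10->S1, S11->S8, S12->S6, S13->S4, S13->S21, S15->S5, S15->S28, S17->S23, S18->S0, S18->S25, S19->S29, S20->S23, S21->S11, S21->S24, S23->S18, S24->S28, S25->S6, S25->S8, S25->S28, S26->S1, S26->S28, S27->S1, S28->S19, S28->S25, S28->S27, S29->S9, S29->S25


BFS from S0:
  layer 0: {S0}
  layer 1: {S19, S23}
  layer 2: {S18, S29}
  layer 3: {S9, S25}
  layer 4: {S6, S8, S28}
  layer 5: {S2, S7, S13, S27}
  layer 6: {S1, S3, S4, S21}
  layer 7: {S11, S12, S14, S24}
Reachable set: {S0, S1, S2, S3, S4, S6, S7, S8, S9, S11, S12, S13, S14, S18, S19, S21, S23, S24, S25, S27, S28, S29}
Count = 22

22


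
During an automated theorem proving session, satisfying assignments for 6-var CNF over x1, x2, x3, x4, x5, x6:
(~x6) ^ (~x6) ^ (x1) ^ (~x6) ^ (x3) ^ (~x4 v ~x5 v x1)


CNF with 6 clauses over 6 vars (64 assignments).
An assignment satisfies CNF iff every clause has >=1 true literal.
Check each row (bits = x1,x2,x3,x4,x5,x6; clause T/F shown):
  row 0 [000000]: clauses=TTFTFT -> 0
  row 1 [000001]: clauses=FFFFFT -> 0
  row 2 [000010]: clauses=TTFTFT -> 0
  row 3 [000011]: clauses=FFFFFT -> 0
  row 4 [000100]: clauses=TTFTFT -> 0
  (every remaining row is evaluated the same way; all 64 results are listed next)
Full result column, 8 rows per line (x1,x2,x3 fixed per line; x4,x5,x6 runs 000..111 left to right):
  rows 0-7 [x1,x2,x3=000]: 00000000  (ones: 0)
  rows 8-15 [x1,x2,x3=001]: 00000000  (ones: 0)
  rows 16-23 [x1,x2,x3=010]: 00000000  (ones: 0)
  rows 24-31 [x1,x2,x3=011]: 00000000  (ones: 0)
  rows 32-39 [x1,x2,x3=100]: 00000000  (ones: 0)
  rows 40-47 [x1,x2,x3=101]: 10101010  (ones: 4)
  rows 48-55 [x1,x2,x3=110]: 00000000  (ones: 0)
  rows 56-63 [x1,x2,x3=111]: 10101010  (ones: 4)
Satisfying assignments = 0+0+0+0+0+4+0+4 = 8

8


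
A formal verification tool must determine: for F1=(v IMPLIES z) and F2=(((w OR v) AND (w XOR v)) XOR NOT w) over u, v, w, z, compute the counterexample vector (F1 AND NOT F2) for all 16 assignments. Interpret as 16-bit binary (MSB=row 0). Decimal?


F1 = (v IMPLIES z)
F2 = (((w OR v) AND (w XOR v)) XOR NOT w)
Counterexample to F1=>F2 is where F1=1 and F2=0.
Evaluate each row (bits = u,v,w,z, MSB first):
  row 0 [0000]: F1=1 F2=1 -> F1&~F2 -> 0
  row 1 [0001]: F1=1 F2=1 -> F1&~F2 -> 0
  row 2 [0010]: F1=1 F2=1 -> F1&~F2 -> 0
  row 3 [0011]: F1=1 F2=1 -> F1&~F2 -> 0
  row 4 [0100]: F1=0 F2=0 -> F1&~F2 -> 0
  row 5 [0101]: F1=1 F2=0 -> F1&~F2 -> 1
  row 6 [0110]: F1=0 F2=0 -> F1&~F2 -> 0
  row 7 [0111]: F1=1 F2=0 -> F1&~F2 -> 1
  row 8 [1000]: F1=1 F2=1 -> F1&~F2 -> 0
  row 9 [1001]: F1=1 F2=1 -> F1&~F2 -> 0
  row 10 [1010]: F1=1 F2=1 -> F1&~F2 -> 0
  row 11 [1011]: F1=1 F2=1 -> F1&~F2 -> 0
  row 12 [1100]: F1=0 F2=0 -> F1&~F2 -> 0
  row 13 [1101]: F1=1 F2=0 -> F1&~F2 -> 1
  row 14 [1110]: F1=0 F2=0 -> F1&~F2 -> 0
  row 15 [1111]: F1=1 F2=0 -> F1&~F2 -> 1
Full result column, 4 rows per line (u,v fixed per line; w,z runs 00..11 left to right):
  rows 0-3 [u,v=00]: 0000  = hex 0
  rows 4-7 [u,v=01]: 0101  = hex 5
  rows 8-11 [u,v=10]: 0000  = hex 0
  rows 12-15 [u,v=11]: 0101  = hex 5
Counterexample vector (row 0 .. row 15) = 0000010100000101
Output column grouped in 4s = 0000 0101 0000 0101 = 0x0505
Convert to decimal digit by digit (value = value*16 + digit):
  0 -> 0
  0*16 + 5 = 5
  5*16 + 0 = 80
  80*16 + 5 = 1285
Decimal = 1285

1285


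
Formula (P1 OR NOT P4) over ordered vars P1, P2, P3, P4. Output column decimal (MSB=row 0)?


Formula: (P1 OR NOT P4) over P1, P2, P3, P4 (16 rows)
Evaluate each row (bits = P1,P2,P3,P4, MSB first):
  row 0 [0000]: (0 OR NOT 0) -> 1
  row 1 [0001]: (0 OR NOT 1) -> 0
  row 2 [0010]: (0 OR NOT 0) -> 1
  row 3 [0011]: (0 OR NOT 1) -> 0
  row 4 [0100]: (0 OR NOT 0) -> 1
  row 5 [0101]: (0 OR NOT 1) -> 0
  row 6 [0110]: (0 OR NOT 0) -> 1
  row 7 [0111]: (0 OR NOT 1) -> 0
  row 8 [1000]: (1 OR NOT 0) -> 1
  row 9 [1001]: (1 OR NOT 1) -> 1
  row 10 [1010]: (1 OR NOT 0) -> 1
  row 11 [1011]: (1 OR NOT 1) -> 1
  row 12 [1100]: (1 OR NOT 0) -> 1
  row 13 [1101]: (1 OR NOT 1) -> 1
  row 14 [1110]: (1 OR NOT 0) -> 1
  row 15 [1111]: (1 OR NOT 1) -> 1
Full result column, 4 rows per line (P1,P2 fixed per line; P3,P4 runs 00..11 left to right):
  rows 0-3 [P1,P2=00]: 1010  = hex A
  rows 4-7 [P1,P2=01]: 1010  = hex A
  rows 8-11 [P1,P2=10]: 1111  = hex F
  rows 12-15 [P1,P2=11]: 1111  = hex F
Output column (row 0 .. row 15) = 1010101011111111
Output column grouped in 4s = 1010 1010 1111 1111 = 0xAAFF
Convert to decimal digit by digit (value = value*16 + digit):
  A -> 10
  10*16 + 10 (A) = 170
  170*16 + 15 (F) = 2735
  2735*16 + 15 (F) = 43775
Decimal = 43775

43775


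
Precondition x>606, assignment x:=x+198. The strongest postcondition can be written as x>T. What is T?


Formula: sp(P, x:=E) = exists old_x. (x = E[old_x/x]) AND P[old_x/x] (old_x is the value of x before the assignment; eliminate old_x by solving x = E[old_x/x] for old_x)
Step 1: Precondition P: x>606, i.e. old_x > 606
Step 2: Assignment gives x = old_x + 198, so old_x = x - 198
Step 3: Substitute into P: x - 198 > 606
Step 4: Simplify: x > 606+198 = 804

804


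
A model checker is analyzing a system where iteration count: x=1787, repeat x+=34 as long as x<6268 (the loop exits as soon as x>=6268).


Step 1: x goes from 1787 toward 6268 by 34; the body runs while x<6268, so iterations = ceil((bound-start)/step)
Step 2: Distance=4481
Step 3: ceil(4481/34)=132

132


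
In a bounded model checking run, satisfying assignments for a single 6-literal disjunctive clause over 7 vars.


Step 1: Total=2^7=128
Step 2: Unsat when all 6 false: 2^1=2
Step 3: Sat=128-2=126

126


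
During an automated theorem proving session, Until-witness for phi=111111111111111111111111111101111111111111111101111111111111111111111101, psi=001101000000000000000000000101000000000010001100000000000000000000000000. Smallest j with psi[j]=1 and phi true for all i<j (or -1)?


(phi U psi) at 0: need smallest j with psi[j]=1 and phi[i]=1 for all i in [0,j).
Scan from step 0:
  step 0: phi=1, psi=0 -> continue
  step 1: phi=1, psi=0 -> continue
  step 2: psi=1 and phi held for [0,2) -> witness found
Witness step = 2

2


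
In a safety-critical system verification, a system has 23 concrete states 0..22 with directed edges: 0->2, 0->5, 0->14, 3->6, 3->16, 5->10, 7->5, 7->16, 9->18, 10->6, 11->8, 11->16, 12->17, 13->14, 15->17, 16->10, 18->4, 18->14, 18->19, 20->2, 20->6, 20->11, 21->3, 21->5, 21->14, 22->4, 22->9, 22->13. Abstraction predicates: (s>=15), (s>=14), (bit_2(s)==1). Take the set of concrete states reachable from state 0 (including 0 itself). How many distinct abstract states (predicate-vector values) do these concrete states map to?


BFS from 0:
Concrete reachable: {0, 2, 5, 6, 10, 14}
Abstract via predicates (s>=15), (s>=14), (bit_2(s)==1):
  (0,0,0) <- {0, 2, 10}
  (0,0,1) <- {5, 6}
  (0,1,1) <- {14}
Distinct abstract states = 3

3


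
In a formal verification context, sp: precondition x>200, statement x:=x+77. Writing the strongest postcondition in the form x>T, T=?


Formula: sp(P, x:=E) = exists old_x. (x = E[old_x/x]) AND P[old_x/x] (old_x is the value of x before the assignment; eliminate old_x by solving x = E[old_x/x] for old_x)
Step 1: Precondition P: x>200, i.e. old_x > 200
Step 2: Assignment gives x = old_x + 77, so old_x = x - 77
Step 3: Substitute into P: x - 77 > 200
Step 4: Simplify: x > 200+77 = 277

277


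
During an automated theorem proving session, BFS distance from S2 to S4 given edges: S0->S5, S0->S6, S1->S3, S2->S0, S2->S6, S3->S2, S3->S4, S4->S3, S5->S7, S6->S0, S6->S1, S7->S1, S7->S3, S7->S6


BFS layer-by-layer from S2:
  dist 0: {S2}
  dist 1: {S0, S6}
  dist 2: {S1, S5}
  dist 3: {S3, S7}
  dist 4: {S4}
  -> S4 reached at distance 4
Shortest path length = 4

4


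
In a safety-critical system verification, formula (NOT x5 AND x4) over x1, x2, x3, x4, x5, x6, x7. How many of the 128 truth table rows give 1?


Formula: (NOT x5 AND x4) over 7 vars (128 rows)
Evaluate each row (x1, x2, x3, x4, x5, x6, x7 as bits, MSB first):
  row 0 [0000000]: (NOT 0 AND 0) -> 0
  row 1 [0000001]: (NOT 0 AND 0) -> 0
  row 2 [0000010]: (NOT 0 AND 0) -> 0
  row 3 [0000011]: (NOT 0 AND 0) -> 0
  row 4 [0000100]: (NOT 1 AND 0) -> 0
  (every remaining row is evaluated the same way; all 128 results are listed next)
Full result column, 8 rows per line (x1,x2,x3,x4 fixed per line; x5,x6,x7 runs 000..111 left to right):
  rows 0-7 [x1,x2,x3,x4=0000]: 00000000  (ones: 0)
  rows 8-15 [x1,x2,x3,x4=0001]: 11110000  (ones: 4)
  rows 16-23 [x1,x2,x3,x4=0010]: 00000000  (ones: 0)
  rows 24-31 [x1,x2,x3,x4=0011]: 11110000  (ones: 4)
  rows 32-39 [x1,x2,x3,x4=0100]: 00000000  (ones: 0)
  rows 40-47 [x1,x2,x3,x4=0101]: 11110000  (ones: 4)
  rows 48-55 [x1,x2,x3,x4=0110]: 00000000  (ones: 0)
  rows 56-63 [x1,x2,x3,x4=0111]: 11110000  (ones: 4)
  rows 64-71 [x1,x2,x3,x4=1000]: 00000000  (ones: 0)
  rows 72-79 [x1,x2,x3,x4=1001]: 11110000  (ones: 4)
  rows 80-87 [x1,x2,x3,x4=1010]: 00000000  (ones: 0)
  rows 88-95 [x1,x2,x3,x4=1011]: 11110000  (ones: 4)
  rows 96-103 [x1,x2,x3,x4=1100]: 00000000  (ones: 0)
  rows 104-111 [x1,x2,x3,x4=1101]: 11110000  (ones: 4)
  rows 112-119 [x1,x2,x3,x4=1110]: 00000000  (ones: 0)
  rows 120-127 [x1,x2,x3,x4=1111]: 11110000  (ones: 4)
Count of 1-rows = 0+4+0+4+0+4+0+4+0+4+0+4+0+4+0+4 = 32

32


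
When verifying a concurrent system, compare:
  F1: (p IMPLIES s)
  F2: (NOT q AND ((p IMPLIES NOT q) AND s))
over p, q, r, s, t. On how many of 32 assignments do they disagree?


F1 = (p IMPLIES s)
F2 = (NOT q AND ((p IMPLIES NOT q) AND s))
Evaluate both on each of 32 rows (bits = p,q,r,s,t):
  row 0 [00000]: F1=1 F2=0 (differ) -> 1
  row 1 [00001]: F1=1 F2=0 (differ) -> 1
  row 2 [00010]: F1=1 F2=1 -> 0
  row 3 [00011]: F1=1 F2=1 -> 0
  row 4 [00100]: F1=1 F2=0 (differ) -> 1
  row 5 [00101]: F1=1 F2=0 (differ) -> 1
  row 6 [00110]: F1=1 F2=1 -> 0
  row 7 [00111]: F1=1 F2=1 -> 0
  row 8 [01000]: F1=1 F2=0 (differ) -> 1
  row 9 [01001]: F1=1 F2=0 (differ) -> 1
  row 10 [01010]: F1=1 F2=0 (differ) -> 1
  row 11 [01011]: F1=1 F2=0 (differ) -> 1
  row 12 [01100]: F1=1 F2=0 (differ) -> 1
  row 13 [01101]: F1=1 F2=0 (differ) -> 1
  row 14 [01110]: F1=1 F2=0 (differ) -> 1
  row 15 [01111]: F1=1 F2=0 (differ) -> 1
  row 16 [10000]: F1=0 F2=0 -> 0
  row 17 [10001]: F1=0 F2=0 -> 0
  row 18 [10010]: F1=1 F2=1 -> 0
  row 19 [10011]: F1=1 F2=1 -> 0
  row 20 [10100]: F1=0 F2=0 -> 0
  row 21 [10101]: F1=0 F2=0 -> 0
  row 22 [10110]: F1=1 F2=1 -> 0
  row 23 [10111]: F1=1 F2=1 -> 0
  row 24 [11000]: F1=0 F2=0 -> 0
  row 25 [11001]: F1=0 F2=0 -> 0
  row 26 [11010]: F1=1 F2=0 (differ) -> 1
  row 27 [11011]: F1=1 F2=0 (differ) -> 1
  row 28 [11100]: F1=0 F2=0 -> 0
  row 29 [11101]: F1=0 F2=0 -> 0
  row 30 [11110]: F1=1 F2=0 (differ) -> 1
  row 31 [11111]: F1=1 F2=0 (differ) -> 1
Full result column, 8 rows per line (p,q fixed per line; r,s,t runs 000..111 left to right):
  rows 0-7 [p,q=00]: 11001100  (ones: 4)
  rows 8-15 [p,q=01]: 11111111  (ones: 8)
  rows 16-23 [p,q=10]: 00000000  (ones: 0)
  rows 24-31 [p,q=11]: 00110011  (ones: 4)
Disagreements = 4+8+0+4 = 16

16


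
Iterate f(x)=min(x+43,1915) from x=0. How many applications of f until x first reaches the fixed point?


Step 1: x=0, cap=1915, increment=43
Step 2: x grows by 43 each step until capped at 1915; fixed point is x=1915
Step 3: iterations = ceil(1915/43) = 45

45


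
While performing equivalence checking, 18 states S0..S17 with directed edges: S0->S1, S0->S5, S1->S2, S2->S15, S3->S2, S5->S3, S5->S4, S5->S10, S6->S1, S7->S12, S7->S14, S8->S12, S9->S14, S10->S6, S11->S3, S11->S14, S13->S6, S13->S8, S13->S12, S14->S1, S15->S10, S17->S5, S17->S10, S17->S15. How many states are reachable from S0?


BFS from S0:
  layer 0: {S0}
  layer 1: {S1, S5}
  layer 2: {S2, S3, S4, S10}
  layer 3: {S6, S15}
Reachable set: {S0, S1, S2, S3, S4, S5, S6, S10, S15}
Count = 9

9


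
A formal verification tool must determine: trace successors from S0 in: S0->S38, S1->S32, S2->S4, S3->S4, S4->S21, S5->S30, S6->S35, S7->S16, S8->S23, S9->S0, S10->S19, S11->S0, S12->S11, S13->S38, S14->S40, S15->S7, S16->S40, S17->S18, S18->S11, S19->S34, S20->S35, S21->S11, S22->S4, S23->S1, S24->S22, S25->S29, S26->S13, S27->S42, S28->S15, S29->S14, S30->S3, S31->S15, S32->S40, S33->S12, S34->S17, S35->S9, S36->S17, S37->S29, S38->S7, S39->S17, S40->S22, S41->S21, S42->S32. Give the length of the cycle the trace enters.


Trace from S0 until a state repeats:
  S0 -> S38 -> S7 -> S16 -> S40 -> S22 -> S4 -> S21 -> S11 -> S0
S0 first seen at step 0, revisited at step 9.
Cycle length = 9 - 0 = 9

9
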